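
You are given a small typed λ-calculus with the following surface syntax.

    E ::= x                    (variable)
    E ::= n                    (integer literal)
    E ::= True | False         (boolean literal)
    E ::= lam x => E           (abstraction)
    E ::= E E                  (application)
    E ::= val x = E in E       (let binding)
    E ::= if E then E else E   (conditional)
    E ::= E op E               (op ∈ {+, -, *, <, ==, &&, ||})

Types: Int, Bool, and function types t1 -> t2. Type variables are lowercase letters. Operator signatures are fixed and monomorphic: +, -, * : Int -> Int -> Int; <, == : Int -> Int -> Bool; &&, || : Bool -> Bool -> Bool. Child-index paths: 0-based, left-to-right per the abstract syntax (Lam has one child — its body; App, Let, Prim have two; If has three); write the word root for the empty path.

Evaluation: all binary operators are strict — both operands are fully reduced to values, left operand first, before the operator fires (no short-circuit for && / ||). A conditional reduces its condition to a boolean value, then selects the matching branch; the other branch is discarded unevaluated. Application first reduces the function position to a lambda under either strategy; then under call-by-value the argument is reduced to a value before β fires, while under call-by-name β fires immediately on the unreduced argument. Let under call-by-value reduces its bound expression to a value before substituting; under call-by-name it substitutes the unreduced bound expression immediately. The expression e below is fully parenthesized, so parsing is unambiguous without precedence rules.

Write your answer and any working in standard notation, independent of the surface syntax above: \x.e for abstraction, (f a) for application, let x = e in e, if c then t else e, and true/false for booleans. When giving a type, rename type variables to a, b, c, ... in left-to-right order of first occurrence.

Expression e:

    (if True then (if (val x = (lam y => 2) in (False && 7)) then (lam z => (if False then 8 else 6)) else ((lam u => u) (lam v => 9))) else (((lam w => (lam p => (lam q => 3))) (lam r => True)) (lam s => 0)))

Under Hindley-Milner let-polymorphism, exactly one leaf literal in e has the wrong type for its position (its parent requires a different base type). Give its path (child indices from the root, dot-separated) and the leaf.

Derivation:
  unify Bool ~ Bool
\y._ : a -> Int
let x : forall. a -> Int
  unify Bool ~ Bool
  unify Int ~ Bool
  FAIL: mismatch Int ~ Bool

Answer: 1.0.1.1 : 7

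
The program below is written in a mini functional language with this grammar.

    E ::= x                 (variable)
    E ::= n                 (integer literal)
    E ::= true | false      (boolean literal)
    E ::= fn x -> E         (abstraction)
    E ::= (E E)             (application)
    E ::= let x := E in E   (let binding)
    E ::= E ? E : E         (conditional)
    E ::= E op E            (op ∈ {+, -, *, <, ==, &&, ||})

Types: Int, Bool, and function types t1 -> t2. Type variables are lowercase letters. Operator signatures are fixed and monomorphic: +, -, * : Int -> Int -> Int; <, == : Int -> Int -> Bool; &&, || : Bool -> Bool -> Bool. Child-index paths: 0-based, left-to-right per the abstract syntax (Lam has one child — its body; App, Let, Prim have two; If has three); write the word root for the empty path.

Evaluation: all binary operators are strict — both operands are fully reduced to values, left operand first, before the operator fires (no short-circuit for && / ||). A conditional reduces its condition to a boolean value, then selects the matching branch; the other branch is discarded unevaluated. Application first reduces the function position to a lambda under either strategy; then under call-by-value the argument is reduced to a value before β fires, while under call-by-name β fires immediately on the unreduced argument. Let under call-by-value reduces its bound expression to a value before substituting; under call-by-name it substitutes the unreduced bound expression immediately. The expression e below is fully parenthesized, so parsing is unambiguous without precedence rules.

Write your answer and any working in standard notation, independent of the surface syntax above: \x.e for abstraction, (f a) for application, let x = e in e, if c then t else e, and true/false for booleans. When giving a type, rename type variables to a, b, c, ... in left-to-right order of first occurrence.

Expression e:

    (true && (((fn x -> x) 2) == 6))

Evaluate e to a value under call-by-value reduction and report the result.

Answer: false

Working:
step 0: (true && (((\x.x) 2) == 6))
step 1: [beta@1.0] (true && (2 == 6))
step 2: [delta@1] (true && false)
step 3: [delta@root] false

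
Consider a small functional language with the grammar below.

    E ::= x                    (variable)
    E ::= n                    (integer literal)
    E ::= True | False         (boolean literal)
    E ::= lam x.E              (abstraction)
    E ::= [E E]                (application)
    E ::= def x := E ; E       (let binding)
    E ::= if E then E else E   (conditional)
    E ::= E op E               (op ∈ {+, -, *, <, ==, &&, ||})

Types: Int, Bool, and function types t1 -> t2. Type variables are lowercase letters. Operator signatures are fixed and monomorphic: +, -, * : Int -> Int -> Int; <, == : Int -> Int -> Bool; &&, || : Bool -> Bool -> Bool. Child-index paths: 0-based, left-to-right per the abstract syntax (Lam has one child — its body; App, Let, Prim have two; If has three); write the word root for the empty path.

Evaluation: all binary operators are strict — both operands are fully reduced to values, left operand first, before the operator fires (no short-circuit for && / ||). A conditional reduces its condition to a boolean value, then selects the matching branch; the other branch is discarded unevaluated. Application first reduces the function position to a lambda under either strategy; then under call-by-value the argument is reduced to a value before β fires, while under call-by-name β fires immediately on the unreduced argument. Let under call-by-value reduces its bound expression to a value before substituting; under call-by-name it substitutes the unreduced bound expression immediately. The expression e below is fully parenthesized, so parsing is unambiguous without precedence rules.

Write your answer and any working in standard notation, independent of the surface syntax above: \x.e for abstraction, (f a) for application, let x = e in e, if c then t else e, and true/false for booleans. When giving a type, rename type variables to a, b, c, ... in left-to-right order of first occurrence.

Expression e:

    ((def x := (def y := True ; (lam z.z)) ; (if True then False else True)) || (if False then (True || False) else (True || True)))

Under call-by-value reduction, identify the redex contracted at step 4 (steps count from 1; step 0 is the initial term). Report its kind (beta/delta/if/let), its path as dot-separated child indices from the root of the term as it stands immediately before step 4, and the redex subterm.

Derivation:
step 0: ((let x = (let y = true in (\z.z)) in (if true then false else true)) || (if false then (true || false) else (true || true)))
step 1: [let@0.0] ((let x = (\z.z) in (if true then false else true)) || (if false then (true || false) else (true || true)))
step 2: [let@0] ((if true then false else true) || (if false then (true || false) else (true || true)))
step 3: [if@0] (false || (if false then (true || false) else (true || true)))
step 4: [if@1] (false || (true || true))

Answer: if at 1 : (if false then (true || false) else (true || true))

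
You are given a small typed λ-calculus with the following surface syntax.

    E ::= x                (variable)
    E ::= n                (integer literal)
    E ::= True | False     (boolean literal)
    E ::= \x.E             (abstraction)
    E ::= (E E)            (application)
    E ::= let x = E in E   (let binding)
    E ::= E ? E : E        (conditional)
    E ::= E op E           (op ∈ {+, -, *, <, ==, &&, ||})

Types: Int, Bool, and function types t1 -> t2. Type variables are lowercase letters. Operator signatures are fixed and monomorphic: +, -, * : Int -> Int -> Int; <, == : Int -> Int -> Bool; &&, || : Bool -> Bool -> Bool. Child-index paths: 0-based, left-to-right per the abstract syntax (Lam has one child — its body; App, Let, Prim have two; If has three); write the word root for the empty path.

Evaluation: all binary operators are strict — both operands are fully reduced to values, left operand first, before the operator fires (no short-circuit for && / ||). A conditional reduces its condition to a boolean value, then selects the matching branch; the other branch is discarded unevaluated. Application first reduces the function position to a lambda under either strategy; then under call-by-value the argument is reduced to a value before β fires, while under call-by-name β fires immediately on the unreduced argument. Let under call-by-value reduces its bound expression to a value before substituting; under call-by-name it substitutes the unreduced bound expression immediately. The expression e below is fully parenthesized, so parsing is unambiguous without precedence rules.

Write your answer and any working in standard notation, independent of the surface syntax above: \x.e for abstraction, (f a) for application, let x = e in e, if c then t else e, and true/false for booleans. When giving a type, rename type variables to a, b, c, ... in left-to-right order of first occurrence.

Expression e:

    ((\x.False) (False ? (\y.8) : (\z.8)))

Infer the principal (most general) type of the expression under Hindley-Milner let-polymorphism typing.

Answer: Bool

Trace:
\x._ : a -> Bool
  unify Bool ~ Bool
\y._ : b -> Int
\z._ : c -> Int
  unify b -> Int ~ c -> Int
  unify b ~ c
  unify Int ~ Int
  unify a -> Bool ~ (c -> Int) -> d
  unify a ~ c -> Int
  unify Bool ~ d
_ _ : Bool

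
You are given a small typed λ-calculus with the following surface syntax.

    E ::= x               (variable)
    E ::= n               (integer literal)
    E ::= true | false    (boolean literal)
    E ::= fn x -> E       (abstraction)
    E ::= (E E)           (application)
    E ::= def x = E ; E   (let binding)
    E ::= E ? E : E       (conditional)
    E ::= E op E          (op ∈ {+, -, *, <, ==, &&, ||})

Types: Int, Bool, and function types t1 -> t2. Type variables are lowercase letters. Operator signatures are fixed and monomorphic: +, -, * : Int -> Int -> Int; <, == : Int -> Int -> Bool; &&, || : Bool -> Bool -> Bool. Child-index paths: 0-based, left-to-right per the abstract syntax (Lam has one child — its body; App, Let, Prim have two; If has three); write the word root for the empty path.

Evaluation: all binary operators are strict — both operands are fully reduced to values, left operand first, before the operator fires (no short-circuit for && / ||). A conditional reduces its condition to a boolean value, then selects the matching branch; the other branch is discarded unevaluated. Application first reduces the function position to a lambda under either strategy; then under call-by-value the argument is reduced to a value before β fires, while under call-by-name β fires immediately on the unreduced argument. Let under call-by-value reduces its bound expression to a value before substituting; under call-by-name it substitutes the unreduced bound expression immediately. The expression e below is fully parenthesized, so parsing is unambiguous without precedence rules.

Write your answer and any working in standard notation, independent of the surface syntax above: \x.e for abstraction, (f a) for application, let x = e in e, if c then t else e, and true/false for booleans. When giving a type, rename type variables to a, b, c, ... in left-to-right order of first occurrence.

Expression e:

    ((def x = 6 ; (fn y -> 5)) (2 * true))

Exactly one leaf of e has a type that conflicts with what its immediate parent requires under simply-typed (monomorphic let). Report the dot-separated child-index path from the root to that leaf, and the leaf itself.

Answer: 1.1 : true

Trace:
let x : Int
\y._ : a -> Int
  unify Int ~ Int
  unify Bool ~ Int
  FAIL: mismatch Bool ~ Int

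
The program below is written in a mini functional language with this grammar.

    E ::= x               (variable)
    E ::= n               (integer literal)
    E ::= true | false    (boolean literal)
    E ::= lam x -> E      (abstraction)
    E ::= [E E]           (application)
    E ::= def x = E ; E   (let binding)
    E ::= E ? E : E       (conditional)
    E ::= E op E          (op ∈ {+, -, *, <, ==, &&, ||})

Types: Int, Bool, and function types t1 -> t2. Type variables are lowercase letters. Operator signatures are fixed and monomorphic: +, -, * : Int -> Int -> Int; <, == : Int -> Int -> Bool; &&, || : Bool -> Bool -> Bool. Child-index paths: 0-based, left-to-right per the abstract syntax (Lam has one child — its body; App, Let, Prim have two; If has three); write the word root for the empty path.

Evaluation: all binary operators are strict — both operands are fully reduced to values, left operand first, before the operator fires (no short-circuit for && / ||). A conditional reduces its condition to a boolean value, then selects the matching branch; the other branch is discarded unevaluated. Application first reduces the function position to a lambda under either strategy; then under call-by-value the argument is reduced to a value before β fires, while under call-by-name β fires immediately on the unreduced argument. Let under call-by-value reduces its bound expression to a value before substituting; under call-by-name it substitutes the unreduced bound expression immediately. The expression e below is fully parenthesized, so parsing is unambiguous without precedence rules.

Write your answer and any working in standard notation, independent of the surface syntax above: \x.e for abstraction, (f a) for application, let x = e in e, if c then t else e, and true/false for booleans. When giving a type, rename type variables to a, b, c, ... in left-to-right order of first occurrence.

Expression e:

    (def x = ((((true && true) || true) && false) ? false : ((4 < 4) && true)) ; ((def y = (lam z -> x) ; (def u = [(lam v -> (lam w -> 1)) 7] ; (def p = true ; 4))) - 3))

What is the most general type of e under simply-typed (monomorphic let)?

Answer: Int

Working:
  unify Bool ~ Bool
  unify Bool ~ Bool
  unify Bool ~ Bool
  unify Bool ~ Bool
  unify Bool ~ Bool
  unify Bool ~ Bool
  unify Bool ~ Bool
  unify Int ~ Int
  unify Int ~ Int
  unify Bool ~ Bool
  unify Bool ~ Bool
  unify Bool ~ Bool
let x : Bool
x : Bool
\z._ : a -> Bool
let y : a -> Bool
\w._ : c -> Int
\v._ : b -> c -> Int
  unify b -> c -> Int ~ Int -> d
  unify b ~ Int
  unify c -> Int ~ d
_ _ : c -> Int
let u : c -> Int
let p : Bool
  unify Int ~ Int
  unify Int ~ Int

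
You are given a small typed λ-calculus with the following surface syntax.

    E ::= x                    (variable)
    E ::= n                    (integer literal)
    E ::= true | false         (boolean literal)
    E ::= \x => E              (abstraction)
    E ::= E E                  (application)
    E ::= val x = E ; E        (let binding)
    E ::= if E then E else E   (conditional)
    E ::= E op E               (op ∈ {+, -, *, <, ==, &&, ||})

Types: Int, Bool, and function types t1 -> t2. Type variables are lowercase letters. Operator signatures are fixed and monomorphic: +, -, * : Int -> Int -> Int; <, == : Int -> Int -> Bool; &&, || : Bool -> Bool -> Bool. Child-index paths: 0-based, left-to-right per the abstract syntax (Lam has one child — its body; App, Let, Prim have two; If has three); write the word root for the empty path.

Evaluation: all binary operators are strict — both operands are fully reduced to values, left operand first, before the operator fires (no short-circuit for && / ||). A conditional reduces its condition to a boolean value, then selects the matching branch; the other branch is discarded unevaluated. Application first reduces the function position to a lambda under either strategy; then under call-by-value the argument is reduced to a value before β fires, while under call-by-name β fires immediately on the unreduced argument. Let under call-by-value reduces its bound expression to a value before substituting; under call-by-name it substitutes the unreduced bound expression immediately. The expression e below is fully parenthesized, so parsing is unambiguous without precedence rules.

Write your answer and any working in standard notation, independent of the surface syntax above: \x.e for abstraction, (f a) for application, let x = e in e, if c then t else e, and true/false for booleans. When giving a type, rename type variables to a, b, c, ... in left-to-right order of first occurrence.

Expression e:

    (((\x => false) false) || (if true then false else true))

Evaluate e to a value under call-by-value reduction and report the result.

Answer: false

Derivation:
step 0: (((\x.false) false) || (if true then false else true))
step 1: [beta@0] (false || (if true then false else true))
step 2: [if@1] (false || false)
step 3: [delta@root] false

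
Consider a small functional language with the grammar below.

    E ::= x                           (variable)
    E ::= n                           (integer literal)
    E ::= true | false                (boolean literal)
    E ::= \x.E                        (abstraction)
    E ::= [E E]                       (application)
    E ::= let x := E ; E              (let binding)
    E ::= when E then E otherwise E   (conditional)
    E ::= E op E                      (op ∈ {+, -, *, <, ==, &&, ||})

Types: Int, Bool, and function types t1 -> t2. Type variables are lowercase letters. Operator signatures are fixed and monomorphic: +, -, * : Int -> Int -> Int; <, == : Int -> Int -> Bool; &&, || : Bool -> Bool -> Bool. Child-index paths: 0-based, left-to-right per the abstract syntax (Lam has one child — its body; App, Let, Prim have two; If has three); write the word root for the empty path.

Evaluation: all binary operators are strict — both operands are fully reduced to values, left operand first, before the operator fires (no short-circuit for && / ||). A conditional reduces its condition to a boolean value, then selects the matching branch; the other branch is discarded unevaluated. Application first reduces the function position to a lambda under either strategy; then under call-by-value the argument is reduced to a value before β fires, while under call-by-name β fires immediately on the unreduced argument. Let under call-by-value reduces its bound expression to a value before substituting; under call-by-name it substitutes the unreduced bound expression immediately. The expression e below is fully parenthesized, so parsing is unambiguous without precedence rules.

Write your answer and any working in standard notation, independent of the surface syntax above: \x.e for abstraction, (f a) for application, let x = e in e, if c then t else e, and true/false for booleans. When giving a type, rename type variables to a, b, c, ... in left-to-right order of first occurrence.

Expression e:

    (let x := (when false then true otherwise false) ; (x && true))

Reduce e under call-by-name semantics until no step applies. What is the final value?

Answer: false

Working:
step 0: (let x = (if false then true else false) in (x && true))
step 1: [let@root] ((if false then true else false) && true)
step 2: [if@0] (false && true)
step 3: [delta@root] false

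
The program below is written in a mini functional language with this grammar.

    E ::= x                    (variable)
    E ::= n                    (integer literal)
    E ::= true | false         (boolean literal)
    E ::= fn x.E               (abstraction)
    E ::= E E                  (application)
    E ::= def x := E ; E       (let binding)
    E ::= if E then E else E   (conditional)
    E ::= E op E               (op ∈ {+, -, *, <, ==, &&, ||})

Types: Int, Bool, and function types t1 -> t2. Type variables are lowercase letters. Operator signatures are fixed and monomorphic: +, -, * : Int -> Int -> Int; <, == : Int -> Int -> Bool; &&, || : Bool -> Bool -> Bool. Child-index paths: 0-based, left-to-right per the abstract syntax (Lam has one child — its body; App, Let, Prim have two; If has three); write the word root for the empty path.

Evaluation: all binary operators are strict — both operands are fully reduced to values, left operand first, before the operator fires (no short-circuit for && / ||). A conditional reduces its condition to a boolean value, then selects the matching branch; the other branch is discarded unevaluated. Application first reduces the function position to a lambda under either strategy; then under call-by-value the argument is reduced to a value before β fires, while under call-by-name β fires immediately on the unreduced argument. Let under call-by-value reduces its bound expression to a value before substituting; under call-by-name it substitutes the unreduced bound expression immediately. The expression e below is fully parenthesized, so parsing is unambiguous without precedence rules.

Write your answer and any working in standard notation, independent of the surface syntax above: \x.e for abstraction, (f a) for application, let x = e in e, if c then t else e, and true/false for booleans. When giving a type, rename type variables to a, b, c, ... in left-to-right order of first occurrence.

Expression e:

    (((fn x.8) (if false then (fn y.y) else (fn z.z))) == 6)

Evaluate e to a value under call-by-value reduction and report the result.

Answer: false

Trace:
step 0: (((\x.8) (if false then (\y.y) else (\z.z))) == 6)
step 1: [if@0.1] (((\x.8) (\z.z)) == 6)
step 2: [beta@0] (8 == 6)
step 3: [delta@root] false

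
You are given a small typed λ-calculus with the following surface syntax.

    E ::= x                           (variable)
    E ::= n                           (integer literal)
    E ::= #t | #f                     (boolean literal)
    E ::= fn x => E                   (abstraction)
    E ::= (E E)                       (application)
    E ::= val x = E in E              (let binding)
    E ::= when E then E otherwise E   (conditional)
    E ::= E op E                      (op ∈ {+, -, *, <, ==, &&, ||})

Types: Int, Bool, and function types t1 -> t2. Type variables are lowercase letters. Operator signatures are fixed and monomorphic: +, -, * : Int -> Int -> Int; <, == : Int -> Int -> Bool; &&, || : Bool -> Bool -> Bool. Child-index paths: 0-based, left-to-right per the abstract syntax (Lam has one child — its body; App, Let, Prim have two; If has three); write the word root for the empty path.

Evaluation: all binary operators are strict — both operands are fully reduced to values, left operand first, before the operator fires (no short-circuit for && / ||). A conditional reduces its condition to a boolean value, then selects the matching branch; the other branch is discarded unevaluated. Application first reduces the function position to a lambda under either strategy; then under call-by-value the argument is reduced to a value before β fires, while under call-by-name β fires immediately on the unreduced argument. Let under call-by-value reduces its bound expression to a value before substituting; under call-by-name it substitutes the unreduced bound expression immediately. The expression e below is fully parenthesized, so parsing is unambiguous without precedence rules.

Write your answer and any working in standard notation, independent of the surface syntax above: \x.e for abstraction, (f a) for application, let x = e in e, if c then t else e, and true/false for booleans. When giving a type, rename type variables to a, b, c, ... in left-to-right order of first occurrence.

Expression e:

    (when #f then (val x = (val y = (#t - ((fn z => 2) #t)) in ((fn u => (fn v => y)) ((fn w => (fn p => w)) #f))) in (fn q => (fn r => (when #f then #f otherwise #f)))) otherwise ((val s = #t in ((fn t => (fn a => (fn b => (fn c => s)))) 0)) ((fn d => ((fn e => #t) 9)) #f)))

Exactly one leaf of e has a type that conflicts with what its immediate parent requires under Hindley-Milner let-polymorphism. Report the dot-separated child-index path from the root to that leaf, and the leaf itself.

Answer: 1.0.0.0 : true

Trace:
  unify Bool ~ Bool
  unify Bool ~ Int
  FAIL: mismatch Bool ~ Int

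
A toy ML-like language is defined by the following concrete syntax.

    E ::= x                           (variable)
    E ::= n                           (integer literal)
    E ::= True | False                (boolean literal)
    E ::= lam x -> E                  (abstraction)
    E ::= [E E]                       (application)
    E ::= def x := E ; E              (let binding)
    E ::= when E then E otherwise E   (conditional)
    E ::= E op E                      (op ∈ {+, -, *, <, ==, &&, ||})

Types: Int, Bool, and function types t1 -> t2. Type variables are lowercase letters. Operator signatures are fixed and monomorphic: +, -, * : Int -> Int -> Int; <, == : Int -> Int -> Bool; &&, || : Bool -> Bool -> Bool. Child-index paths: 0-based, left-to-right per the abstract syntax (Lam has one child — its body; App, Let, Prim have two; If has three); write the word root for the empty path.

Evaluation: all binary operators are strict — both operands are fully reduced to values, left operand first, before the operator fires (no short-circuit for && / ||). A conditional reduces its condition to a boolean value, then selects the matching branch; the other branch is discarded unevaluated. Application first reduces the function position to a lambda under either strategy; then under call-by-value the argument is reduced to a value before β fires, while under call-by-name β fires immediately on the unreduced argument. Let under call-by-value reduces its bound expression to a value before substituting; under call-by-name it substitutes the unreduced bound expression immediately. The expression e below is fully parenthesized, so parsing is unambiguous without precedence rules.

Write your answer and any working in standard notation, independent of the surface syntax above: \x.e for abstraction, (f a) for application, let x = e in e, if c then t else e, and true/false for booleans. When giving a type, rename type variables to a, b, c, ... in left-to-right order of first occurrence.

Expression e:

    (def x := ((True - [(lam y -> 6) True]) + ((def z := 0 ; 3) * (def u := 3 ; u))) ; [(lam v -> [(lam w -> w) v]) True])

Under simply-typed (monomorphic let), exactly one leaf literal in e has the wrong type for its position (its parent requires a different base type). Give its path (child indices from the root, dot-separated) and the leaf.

Derivation:
  unify Bool ~ Int
  FAIL: mismatch Bool ~ Int

Answer: 0.0.0 : true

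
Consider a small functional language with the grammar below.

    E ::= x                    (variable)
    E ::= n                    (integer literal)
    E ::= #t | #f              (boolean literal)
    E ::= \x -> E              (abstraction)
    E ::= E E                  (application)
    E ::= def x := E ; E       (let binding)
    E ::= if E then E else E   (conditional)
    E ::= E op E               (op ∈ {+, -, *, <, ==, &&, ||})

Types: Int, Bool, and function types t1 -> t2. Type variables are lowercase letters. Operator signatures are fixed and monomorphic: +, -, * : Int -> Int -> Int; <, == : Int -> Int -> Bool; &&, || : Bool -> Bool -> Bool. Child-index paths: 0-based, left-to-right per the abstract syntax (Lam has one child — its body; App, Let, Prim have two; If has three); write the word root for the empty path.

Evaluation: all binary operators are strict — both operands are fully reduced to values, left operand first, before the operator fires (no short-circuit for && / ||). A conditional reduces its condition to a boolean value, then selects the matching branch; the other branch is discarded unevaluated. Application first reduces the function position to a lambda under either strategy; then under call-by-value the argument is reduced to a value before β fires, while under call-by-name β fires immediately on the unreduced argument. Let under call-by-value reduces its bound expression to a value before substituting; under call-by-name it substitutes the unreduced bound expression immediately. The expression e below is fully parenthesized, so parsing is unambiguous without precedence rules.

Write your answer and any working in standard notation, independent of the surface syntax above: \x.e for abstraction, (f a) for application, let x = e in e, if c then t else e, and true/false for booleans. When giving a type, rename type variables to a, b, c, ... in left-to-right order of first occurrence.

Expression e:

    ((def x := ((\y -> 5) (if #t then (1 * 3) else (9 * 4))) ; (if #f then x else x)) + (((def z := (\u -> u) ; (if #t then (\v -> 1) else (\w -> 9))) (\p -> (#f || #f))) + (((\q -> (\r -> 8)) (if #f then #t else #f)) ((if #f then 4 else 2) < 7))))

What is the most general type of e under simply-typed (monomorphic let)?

Answer: Int

Derivation:
\y._ : a -> Int
  unify Bool ~ Bool
  unify Int ~ Int
  unify Int ~ Int
  unify Int ~ Int
  unify Int ~ Int
  unify Int ~ Int
  unify a -> Int ~ Int -> b
  unify a ~ Int
  unify Int ~ b
_ _ : Int
let x : Int
  unify Bool ~ Bool
x : Int
x : Int
  unify Int ~ Int
  unify Int ~ Int
u : c
\u._ : c -> c
let z : c -> c
  unify Bool ~ Bool
\v._ : d -> Int
\w._ : e -> Int
  unify d -> Int ~ e -> Int
  unify d ~ e
  unify Int ~ Int
  unify Bool ~ Bool
  unify Bool ~ Bool
\p._ : f -> Bool
  unify e -> Int ~ (f -> Bool) -> g
  unify e ~ f -> Bool
  unify Int ~ g
_ _ : Int
  unify Int ~ Int
\r._ : i -> Int
\q._ : h -> i -> Int
  unify Bool ~ Bool
  unify Bool ~ Bool
  unify h -> i -> Int ~ Bool -> j
  unify h ~ Bool
  unify i -> Int ~ j
_ _ : i -> Int
  unify Bool ~ Bool
  unify Int ~ Int
  unify Int ~ Int
  unify Int ~ Int
  unify i -> Int ~ Bool -> k
  unify i ~ Bool
  unify Int ~ k
_ _ : Int
  unify Int ~ Int
  unify Int ~ Int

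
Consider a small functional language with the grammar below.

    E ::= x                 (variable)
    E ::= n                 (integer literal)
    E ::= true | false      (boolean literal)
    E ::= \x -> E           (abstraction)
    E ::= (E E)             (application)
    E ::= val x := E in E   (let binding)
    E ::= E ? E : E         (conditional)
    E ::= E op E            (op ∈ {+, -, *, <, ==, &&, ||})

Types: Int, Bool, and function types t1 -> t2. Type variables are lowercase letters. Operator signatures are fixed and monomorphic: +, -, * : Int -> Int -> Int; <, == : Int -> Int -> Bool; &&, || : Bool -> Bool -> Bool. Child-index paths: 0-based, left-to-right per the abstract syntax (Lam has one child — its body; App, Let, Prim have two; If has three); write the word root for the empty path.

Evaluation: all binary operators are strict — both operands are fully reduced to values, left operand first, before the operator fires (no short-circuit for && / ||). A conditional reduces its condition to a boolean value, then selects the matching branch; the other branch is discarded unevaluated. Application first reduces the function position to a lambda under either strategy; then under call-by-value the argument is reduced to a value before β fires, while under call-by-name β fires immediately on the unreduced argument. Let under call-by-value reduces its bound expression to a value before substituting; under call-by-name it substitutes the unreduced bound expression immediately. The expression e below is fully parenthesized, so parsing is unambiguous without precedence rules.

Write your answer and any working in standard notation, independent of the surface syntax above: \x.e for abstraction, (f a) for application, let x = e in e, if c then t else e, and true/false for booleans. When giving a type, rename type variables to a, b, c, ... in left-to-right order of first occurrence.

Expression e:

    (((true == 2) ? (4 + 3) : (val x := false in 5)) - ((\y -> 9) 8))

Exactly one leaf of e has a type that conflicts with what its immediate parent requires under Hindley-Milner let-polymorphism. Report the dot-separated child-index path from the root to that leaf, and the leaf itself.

Answer: 0.0.0 : true

Trace:
  unify Bool ~ Int
  FAIL: mismatch Bool ~ Int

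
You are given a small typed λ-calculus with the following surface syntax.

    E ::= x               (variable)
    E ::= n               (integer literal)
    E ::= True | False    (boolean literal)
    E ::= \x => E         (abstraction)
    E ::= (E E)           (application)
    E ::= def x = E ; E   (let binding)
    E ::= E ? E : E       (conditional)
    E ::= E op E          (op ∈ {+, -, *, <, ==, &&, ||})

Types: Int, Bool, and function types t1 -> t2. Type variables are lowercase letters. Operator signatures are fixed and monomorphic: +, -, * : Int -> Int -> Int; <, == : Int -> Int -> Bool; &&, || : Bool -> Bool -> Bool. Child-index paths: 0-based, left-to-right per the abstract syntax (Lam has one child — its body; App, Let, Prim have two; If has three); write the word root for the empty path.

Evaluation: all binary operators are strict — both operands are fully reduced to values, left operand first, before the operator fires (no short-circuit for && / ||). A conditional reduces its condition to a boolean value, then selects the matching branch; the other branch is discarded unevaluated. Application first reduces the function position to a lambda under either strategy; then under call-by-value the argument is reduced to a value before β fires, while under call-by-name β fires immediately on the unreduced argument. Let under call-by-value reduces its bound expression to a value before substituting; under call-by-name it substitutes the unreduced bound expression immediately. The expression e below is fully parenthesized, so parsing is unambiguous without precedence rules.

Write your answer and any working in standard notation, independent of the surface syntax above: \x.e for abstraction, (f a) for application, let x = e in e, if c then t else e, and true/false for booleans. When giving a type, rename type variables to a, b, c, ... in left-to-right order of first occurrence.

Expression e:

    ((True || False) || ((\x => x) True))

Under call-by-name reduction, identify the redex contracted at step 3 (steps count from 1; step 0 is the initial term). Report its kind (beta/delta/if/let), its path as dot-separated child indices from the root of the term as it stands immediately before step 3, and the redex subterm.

Answer: delta at root : (true || true)

Working:
step 0: ((true || false) || ((\x.x) true))
step 1: [delta@0] (true || ((\x.x) true))
step 2: [beta@1] (true || true)
step 3: [delta@root] true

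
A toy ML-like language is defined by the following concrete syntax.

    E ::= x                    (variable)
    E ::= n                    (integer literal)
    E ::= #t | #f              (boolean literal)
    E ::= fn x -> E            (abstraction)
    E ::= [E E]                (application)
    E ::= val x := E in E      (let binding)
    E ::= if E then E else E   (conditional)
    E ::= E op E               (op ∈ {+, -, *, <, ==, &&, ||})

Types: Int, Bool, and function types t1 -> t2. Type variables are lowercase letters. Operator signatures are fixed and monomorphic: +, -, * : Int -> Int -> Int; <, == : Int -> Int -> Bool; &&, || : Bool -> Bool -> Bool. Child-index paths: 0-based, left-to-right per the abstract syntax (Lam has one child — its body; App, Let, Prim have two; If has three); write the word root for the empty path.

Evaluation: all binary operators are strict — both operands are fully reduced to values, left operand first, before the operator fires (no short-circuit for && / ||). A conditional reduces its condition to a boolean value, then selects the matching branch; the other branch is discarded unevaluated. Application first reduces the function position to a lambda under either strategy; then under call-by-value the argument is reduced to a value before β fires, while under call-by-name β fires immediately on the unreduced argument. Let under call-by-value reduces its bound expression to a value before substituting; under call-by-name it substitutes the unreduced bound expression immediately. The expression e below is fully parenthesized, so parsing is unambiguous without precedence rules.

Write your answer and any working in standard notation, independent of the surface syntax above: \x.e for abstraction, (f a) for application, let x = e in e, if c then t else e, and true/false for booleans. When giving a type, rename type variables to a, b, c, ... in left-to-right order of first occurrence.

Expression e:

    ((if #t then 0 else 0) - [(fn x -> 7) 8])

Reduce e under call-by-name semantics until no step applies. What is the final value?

Working:
step 0: ((if true then 0 else 0) - ((\x.7) 8))
step 1: [if@0] (0 - ((\x.7) 8))
step 2: [beta@1] (0 - 7)
step 3: [delta@root] -7

Answer: -7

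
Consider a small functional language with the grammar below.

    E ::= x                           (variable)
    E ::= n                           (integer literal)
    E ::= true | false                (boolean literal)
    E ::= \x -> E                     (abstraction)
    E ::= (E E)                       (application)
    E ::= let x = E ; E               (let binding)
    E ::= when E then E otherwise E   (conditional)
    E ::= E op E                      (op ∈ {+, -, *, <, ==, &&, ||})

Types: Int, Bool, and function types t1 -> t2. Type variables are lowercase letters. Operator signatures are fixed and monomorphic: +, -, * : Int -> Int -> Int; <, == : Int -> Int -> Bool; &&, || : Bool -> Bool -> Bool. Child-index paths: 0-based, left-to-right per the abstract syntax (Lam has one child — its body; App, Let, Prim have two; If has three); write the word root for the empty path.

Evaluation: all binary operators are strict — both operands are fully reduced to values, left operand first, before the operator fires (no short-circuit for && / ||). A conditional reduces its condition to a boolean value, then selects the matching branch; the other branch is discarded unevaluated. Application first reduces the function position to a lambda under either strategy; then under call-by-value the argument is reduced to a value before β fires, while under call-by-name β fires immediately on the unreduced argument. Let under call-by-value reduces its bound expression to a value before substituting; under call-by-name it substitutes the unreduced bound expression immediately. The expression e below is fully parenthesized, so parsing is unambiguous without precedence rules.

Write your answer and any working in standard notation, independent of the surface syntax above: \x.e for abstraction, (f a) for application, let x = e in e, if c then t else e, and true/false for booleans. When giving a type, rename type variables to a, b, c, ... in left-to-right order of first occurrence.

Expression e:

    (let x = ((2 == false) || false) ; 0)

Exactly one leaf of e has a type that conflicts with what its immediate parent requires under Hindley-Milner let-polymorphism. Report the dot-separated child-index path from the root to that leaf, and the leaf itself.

Answer: 0.0.1 : false

Working:
  unify Int ~ Int
  unify Bool ~ Int
  FAIL: mismatch Bool ~ Int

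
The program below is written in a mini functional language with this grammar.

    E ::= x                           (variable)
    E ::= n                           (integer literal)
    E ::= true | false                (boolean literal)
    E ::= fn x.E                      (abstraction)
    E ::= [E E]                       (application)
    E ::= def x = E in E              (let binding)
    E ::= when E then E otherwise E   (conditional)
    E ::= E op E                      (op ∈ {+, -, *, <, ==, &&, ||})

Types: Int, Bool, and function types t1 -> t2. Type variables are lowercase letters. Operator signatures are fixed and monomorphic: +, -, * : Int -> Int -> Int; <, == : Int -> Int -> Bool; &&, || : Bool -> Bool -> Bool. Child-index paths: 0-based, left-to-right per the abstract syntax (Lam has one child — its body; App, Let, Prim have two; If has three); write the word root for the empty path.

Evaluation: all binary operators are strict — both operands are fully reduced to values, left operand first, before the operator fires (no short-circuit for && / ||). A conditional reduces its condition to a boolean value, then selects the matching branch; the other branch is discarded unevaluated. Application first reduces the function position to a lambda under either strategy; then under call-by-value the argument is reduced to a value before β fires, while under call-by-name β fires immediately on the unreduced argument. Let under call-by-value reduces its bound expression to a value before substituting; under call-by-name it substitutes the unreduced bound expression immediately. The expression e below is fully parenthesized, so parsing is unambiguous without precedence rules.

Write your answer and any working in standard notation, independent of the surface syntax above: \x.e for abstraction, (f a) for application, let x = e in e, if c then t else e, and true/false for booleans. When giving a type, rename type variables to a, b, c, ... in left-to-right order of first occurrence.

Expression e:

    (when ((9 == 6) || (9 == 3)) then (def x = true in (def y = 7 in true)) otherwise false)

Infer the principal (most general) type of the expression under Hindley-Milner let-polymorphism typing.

Answer: Bool

Trace:
  unify Int ~ Int
  unify Int ~ Int
  unify Bool ~ Bool
  unify Int ~ Int
  unify Int ~ Int
  unify Bool ~ Bool
  unify Bool ~ Bool
let x : Bool
let y : Int
  unify Bool ~ Bool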